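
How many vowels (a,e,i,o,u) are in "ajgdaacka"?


Input: ajgdaacka
Checking each character:
  'a' at position 0: vowel (running total: 1)
  'j' at position 1: consonant
  'g' at position 2: consonant
  'd' at position 3: consonant
  'a' at position 4: vowel (running total: 2)
  'a' at position 5: vowel (running total: 3)
  'c' at position 6: consonant
  'k' at position 7: consonant
  'a' at position 8: vowel (running total: 4)
Total vowels: 4

4


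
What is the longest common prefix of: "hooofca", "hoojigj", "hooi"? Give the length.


Words: hooofca, hoojigj, hooi
  Position 0: all 'h' => match
  Position 1: all 'o' => match
  Position 2: all 'o' => match
  Position 3: ('o', 'j', 'i') => mismatch, stop
LCP = "hoo" (length 3)

3


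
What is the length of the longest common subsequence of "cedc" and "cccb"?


LCS of "cedc" and "cccb"
DP table:
           c    c    c    b
      0    0    0    0    0
  c   0    1    1    1    1
  e   0    1    1    1    1
  d   0    1    1    1    1
  c   0    1    2    2    2
LCS length = dp[4][4] = 2

2


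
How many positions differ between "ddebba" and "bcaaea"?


Comparing "ddebba" and "bcaaea" position by position:
  Position 0: 'd' vs 'b' => DIFFER
  Position 1: 'd' vs 'c' => DIFFER
  Position 2: 'e' vs 'a' => DIFFER
  Position 3: 'b' vs 'a' => DIFFER
  Position 4: 'b' vs 'e' => DIFFER
  Position 5: 'a' vs 'a' => same
Positions that differ: 5

5


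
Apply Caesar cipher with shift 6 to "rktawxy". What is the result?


Caesar cipher: shift "rktawxy" by 6
  'r' (pos 17) + 6 = pos 23 = 'x'
  'k' (pos 10) + 6 = pos 16 = 'q'
  't' (pos 19) + 6 = pos 25 = 'z'
  'a' (pos 0) + 6 = pos 6 = 'g'
  'w' (pos 22) + 6 = pos 2 = 'c'
  'x' (pos 23) + 6 = pos 3 = 'd'
  'y' (pos 24) + 6 = pos 4 = 'e'
Result: xqzgcde

xqzgcde


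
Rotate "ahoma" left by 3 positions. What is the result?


Input: "ahoma", rotate left by 3
First 3 characters: "aho"
Remaining characters: "ma"
Concatenate remaining + first: "ma" + "aho" = "maaho"

maaho


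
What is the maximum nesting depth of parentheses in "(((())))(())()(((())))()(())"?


Input: "(((())))(())()(((())))()(())"
Tracking depth:
  Position 0 '(': depth becomes 1
  Position 1 '(': depth becomes 2
  Position 2 '(': depth becomes 3
  Position 3 '(': depth becomes 4
  Position 4 ')': depth becomes 3
  Position 5 ')': depth becomes 2
  Position 6 ')': depth becomes 1
  Position 7 ')': depth becomes 0
  Position 8 '(': depth becomes 1
  Position 9 '(': depth becomes 2
  Position 10 ')': depth becomes 1
  Position 11 ')': depth becomes 0
  Position 12 '(': depth becomes 1
  Position 13 ')': depth becomes 0
  Position 14 '(': depth becomes 1
  Position 15 '(': depth becomes 2
  Position 16 '(': depth becomes 3
  Position 17 '(': depth becomes 4
  Position 18 ')': depth becomes 3
  Position 19 ')': depth becomes 2
  Position 20 ')': depth becomes 1
  Position 21 ')': depth becomes 0
  Position 22 '(': depth becomes 1
  Position 23 ')': depth becomes 0
  Position 24 '(': depth becomes 1
  Position 25 '(': depth becomes 2
  Position 26 ')': depth becomes 1
  Position 27 ')': depth becomes 0
Maximum depth reached: 4

4


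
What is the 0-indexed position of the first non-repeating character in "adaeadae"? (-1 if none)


Input: adaeadae
Character frequencies:
  'a': 4
  'd': 2
  'e': 2
Scanning left to right for freq == 1:
  Position 0 ('a'): freq=4, skip
  Position 1 ('d'): freq=2, skip
  Position 2 ('a'): freq=4, skip
  Position 3 ('e'): freq=2, skip
  Position 4 ('a'): freq=4, skip
  Position 5 ('d'): freq=2, skip
  Position 6 ('a'): freq=4, skip
  Position 7 ('e'): freq=2, skip
  No unique character found => answer = -1

-1


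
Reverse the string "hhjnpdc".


Input: hhjnpdc
Reading characters right to left:
  Position 6: 'c'
  Position 5: 'd'
  Position 4: 'p'
  Position 3: 'n'
  Position 2: 'j'
  Position 1: 'h'
  Position 0: 'h'
Reversed: cdpnjhh

cdpnjhh


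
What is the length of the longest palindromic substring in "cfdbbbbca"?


Input: "cfdbbbbca"
Checking substrings for palindromes:
  [3:7] "bbbb" (len 4) => palindrome
  [3:6] "bbb" (len 3) => palindrome
  [4:7] "bbb" (len 3) => palindrome
  [3:5] "bb" (len 2) => palindrome
  [4:6] "bb" (len 2) => palindrome
  [5:7] "bb" (len 2) => palindrome
Longest palindromic substring: "bbbb" with length 4

4


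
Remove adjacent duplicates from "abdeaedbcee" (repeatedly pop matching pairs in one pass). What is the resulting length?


Input: abdeaedbcee
Stack-based adjacent duplicate removal:
  Read 'a': push. Stack: a
  Read 'b': push. Stack: ab
  Read 'd': push. Stack: abd
  Read 'e': push. Stack: abde
  Read 'a': push. Stack: abdea
  Read 'e': push. Stack: abdeae
  Read 'd': push. Stack: abdeaed
  Read 'b': push. Stack: abdeaedb
  Read 'c': push. Stack: abdeaedbc
  Read 'e': push. Stack: abdeaedbce
  Read 'e': matches stack top 'e' => pop. Stack: abdeaedbc
Final stack: "abdeaedbc" (length 9)

9


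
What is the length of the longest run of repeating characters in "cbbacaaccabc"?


Input: "cbbacaaccabc"
Scanning for longest run:
  Position 1 ('b'): new char, reset run to 1
  Position 2 ('b'): continues run of 'b', length=2
  Position 3 ('a'): new char, reset run to 1
  Position 4 ('c'): new char, reset run to 1
  Position 5 ('a'): new char, reset run to 1
  Position 6 ('a'): continues run of 'a', length=2
  Position 7 ('c'): new char, reset run to 1
  Position 8 ('c'): continues run of 'c', length=2
  Position 9 ('a'): new char, reset run to 1
  Position 10 ('b'): new char, reset run to 1
  Position 11 ('c'): new char, reset run to 1
Longest run: 'b' with length 2

2


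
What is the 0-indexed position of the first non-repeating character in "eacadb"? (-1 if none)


Input: eacadb
Character frequencies:
  'a': 2
  'b': 1
  'c': 1
  'd': 1
  'e': 1
Scanning left to right for freq == 1:
  Position 0 ('e'): unique! => answer = 0

0


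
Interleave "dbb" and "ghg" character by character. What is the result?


Interleaving "dbb" and "ghg":
  Position 0: 'd' from first, 'g' from second => "dg"
  Position 1: 'b' from first, 'h' from second => "bh"
  Position 2: 'b' from first, 'g' from second => "bg"
Result: dgbhbg

dgbhbg


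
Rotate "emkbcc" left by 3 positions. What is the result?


Input: "emkbcc", rotate left by 3
First 3 characters: "emk"
Remaining characters: "bcc"
Concatenate remaining + first: "bcc" + "emk" = "bccemk"

bccemk


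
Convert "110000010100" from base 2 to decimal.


Input: "110000010100" in base 2
Positional expansion:
  Digit '1' (value 1) x 2^11 = 2048
  Digit '1' (value 1) x 2^10 = 1024
  Digit '0' (value 0) x 2^9 = 0
  Digit '0' (value 0) x 2^8 = 0
  Digit '0' (value 0) x 2^7 = 0
  Digit '0' (value 0) x 2^6 = 0
  Digit '0' (value 0) x 2^5 = 0
  Digit '1' (value 1) x 2^4 = 16
  Digit '0' (value 0) x 2^3 = 0
  Digit '1' (value 1) x 2^2 = 4
  Digit '0' (value 0) x 2^1 = 0
  Digit '0' (value 0) x 2^0 = 0
Sum = 3092

3092


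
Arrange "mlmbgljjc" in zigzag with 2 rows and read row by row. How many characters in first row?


Zigzag "mlmbgljjc" into 2 rows:
Placing characters:
  'm' => row 0
  'l' => row 1
  'm' => row 0
  'b' => row 1
  'g' => row 0
  'l' => row 1
  'j' => row 0
  'j' => row 1
  'c' => row 0
Rows:
  Row 0: "mmgjc"
  Row 1: "lblj"
First row length: 5

5


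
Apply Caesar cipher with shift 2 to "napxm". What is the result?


Caesar cipher: shift "napxm" by 2
  'n' (pos 13) + 2 = pos 15 = 'p'
  'a' (pos 0) + 2 = pos 2 = 'c'
  'p' (pos 15) + 2 = pos 17 = 'r'
  'x' (pos 23) + 2 = pos 25 = 'z'
  'm' (pos 12) + 2 = pos 14 = 'o'
Result: pcrzo

pcrzo


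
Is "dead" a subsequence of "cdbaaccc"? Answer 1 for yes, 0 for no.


Check if "dead" is a subsequence of "cdbaaccc"
Greedy scan:
  Position 0 ('c'): no match needed
  Position 1 ('d'): matches sub[0] = 'd'
  Position 2 ('b'): no match needed
  Position 3 ('a'): no match needed
  Position 4 ('a'): no match needed
  Position 5 ('c'): no match needed
  Position 6 ('c'): no match needed
  Position 7 ('c'): no match needed
Only matched 1/4 characters => not a subsequence

0


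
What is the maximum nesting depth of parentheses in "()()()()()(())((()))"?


Input: "()()()()()(())((()))"
Tracking depth:
  Position 0 '(': depth becomes 1
  Position 1 ')': depth becomes 0
  Position 2 '(': depth becomes 1
  Position 3 ')': depth becomes 0
  Position 4 '(': depth becomes 1
  Position 5 ')': depth becomes 0
  Position 6 '(': depth becomes 1
  Position 7 ')': depth becomes 0
  Position 8 '(': depth becomes 1
  Position 9 ')': depth becomes 0
  Position 10 '(': depth becomes 1
  Position 11 '(': depth becomes 2
  Position 12 ')': depth becomes 1
  Position 13 ')': depth becomes 0
  Position 14 '(': depth becomes 1
  Position 15 '(': depth becomes 2
  Position 16 '(': depth becomes 3
  Position 17 ')': depth becomes 2
  Position 18 ')': depth becomes 1
  Position 19 ')': depth becomes 0
Maximum depth reached: 3

3


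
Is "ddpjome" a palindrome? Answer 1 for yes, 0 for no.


Input: ddpjome
Reversed: emojpdd
  Compare pos 0 ('d') with pos 6 ('e'): MISMATCH
  Compare pos 1 ('d') with pos 5 ('m'): MISMATCH
  Compare pos 2 ('p') with pos 4 ('o'): MISMATCH
Result: not a palindrome

0


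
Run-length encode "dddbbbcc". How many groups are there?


Input: dddbbbcc
Scanning for consecutive runs:
  Group 1: 'd' x 3 (positions 0-2)
  Group 2: 'b' x 3 (positions 3-5)
  Group 3: 'c' x 2 (positions 6-7)
Total groups: 3

3


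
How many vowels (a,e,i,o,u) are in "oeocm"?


Input: oeocm
Checking each character:
  'o' at position 0: vowel (running total: 1)
  'e' at position 1: vowel (running total: 2)
  'o' at position 2: vowel (running total: 3)
  'c' at position 3: consonant
  'm' at position 4: consonant
Total vowels: 3

3


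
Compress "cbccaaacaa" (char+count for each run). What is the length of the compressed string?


Input: cbccaaacaa
Runs:
  'c' x 1 => "c1"
  'b' x 1 => "b1"
  'c' x 2 => "c2"
  'a' x 3 => "a3"
  'c' x 1 => "c1"
  'a' x 2 => "a2"
Compressed: "c1b1c2a3c1a2"
Compressed length: 12

12


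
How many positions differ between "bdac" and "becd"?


Comparing "bdac" and "becd" position by position:
  Position 0: 'b' vs 'b' => same
  Position 1: 'd' vs 'e' => DIFFER
  Position 2: 'a' vs 'c' => DIFFER
  Position 3: 'c' vs 'd' => DIFFER
Positions that differ: 3

3


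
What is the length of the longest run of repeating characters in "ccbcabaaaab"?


Input: "ccbcabaaaab"
Scanning for longest run:
  Position 1 ('c'): continues run of 'c', length=2
  Position 2 ('b'): new char, reset run to 1
  Position 3 ('c'): new char, reset run to 1
  Position 4 ('a'): new char, reset run to 1
  Position 5 ('b'): new char, reset run to 1
  Position 6 ('a'): new char, reset run to 1
  Position 7 ('a'): continues run of 'a', length=2
  Position 8 ('a'): continues run of 'a', length=3
  Position 9 ('a'): continues run of 'a', length=4
  Position 10 ('b'): new char, reset run to 1
Longest run: 'a' with length 4

4


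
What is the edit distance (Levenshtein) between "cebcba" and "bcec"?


Computing edit distance: "cebcba" -> "bcec"
DP table:
           b    c    e    c
      0    1    2    3    4
  c   1    1    1    2    3
  e   2    2    2    1    2
  b   3    2    3    2    2
  c   4    3    2    3    2
  b   5    4    3    3    3
  a   6    5    4    4    4
Edit distance = dp[6][4] = 4

4


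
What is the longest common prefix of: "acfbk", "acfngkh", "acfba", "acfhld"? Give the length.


Words: acfbk, acfngkh, acfba, acfhld
  Position 0: all 'a' => match
  Position 1: all 'c' => match
  Position 2: all 'f' => match
  Position 3: ('b', 'n', 'b', 'h') => mismatch, stop
LCP = "acf" (length 3)

3


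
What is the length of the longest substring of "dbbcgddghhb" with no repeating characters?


Input: "dbbcgddghhb"
Sliding window (track last position of each char):
  Position 0 ('d'): window [0,0] length 1 -- new best
  Position 1 ('b'): window [0,1] length 2 -- new best
  Position 2 ('b'): repeat (last at 1), move window start to 2
  Position 2 ('b'): window [2,2] length 1
  Position 3 ('c'): window [2,3] length 2
  Position 4 ('g'): window [2,4] length 3 -- new best
  Position 5 ('d'): window [2,5] length 4 -- new best
  Position 6 ('d'): repeat (last at 5), move window start to 6
  Position 6 ('d'): window [6,6] length 1
  Position 7 ('g'): window [6,7] length 2
  Position 8 ('h'): window [6,8] length 3
  Position 9 ('h'): repeat (last at 8), move window start to 9
  Position 9 ('h'): window [9,9] length 1
  Position 10 ('b'): window [9,10] length 2
Longest substring with no repeats: "bcgd" with length 4

4


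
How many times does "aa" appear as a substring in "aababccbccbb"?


Searching for "aa" in "aababccbccbb"
Scanning each position:
  Position 0: "aa" => MATCH
  Position 1: "ab" => no
  Position 2: "ba" => no
  Position 3: "ab" => no
  Position 4: "bc" => no
  Position 5: "cc" => no
  Position 6: "cb" => no
  Position 7: "bc" => no
  Position 8: "cc" => no
  Position 9: "cb" => no
  Position 10: "bb" => no
Total occurrences: 1

1


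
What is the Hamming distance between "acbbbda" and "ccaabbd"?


Comparing "acbbbda" and "ccaabbd" position by position:
  Position 0: 'a' vs 'c' => differ
  Position 1: 'c' vs 'c' => same
  Position 2: 'b' vs 'a' => differ
  Position 3: 'b' vs 'a' => differ
  Position 4: 'b' vs 'b' => same
  Position 5: 'd' vs 'b' => differ
  Position 6: 'a' vs 'd' => differ
Total differences (Hamming distance): 5

5


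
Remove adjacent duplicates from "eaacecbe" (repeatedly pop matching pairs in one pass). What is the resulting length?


Input: eaacecbe
Stack-based adjacent duplicate removal:
  Read 'e': push. Stack: e
  Read 'a': push. Stack: ea
  Read 'a': matches stack top 'a' => pop. Stack: e
  Read 'c': push. Stack: ec
  Read 'e': push. Stack: ece
  Read 'c': push. Stack: ecec
  Read 'b': push. Stack: ececb
  Read 'e': push. Stack: ececbe
Final stack: "ececbe" (length 6)

6


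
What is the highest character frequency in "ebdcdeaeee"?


Input: ebdcdeaeee
Character counts:
  'a': 1
  'b': 1
  'c': 1
  'd': 2
  'e': 5
Maximum frequency: 5

5


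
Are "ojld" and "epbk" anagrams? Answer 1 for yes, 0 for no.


Strings: "ojld", "epbk"
Sorted first:  djlo
Sorted second: bekp
Differ at position 0: 'd' vs 'b' => not anagrams

0


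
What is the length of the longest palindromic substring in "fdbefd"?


Input: "fdbefd"
Checking substrings for palindromes:
  No multi-char palindromic substrings found
Longest palindromic substring: "f" with length 1

1


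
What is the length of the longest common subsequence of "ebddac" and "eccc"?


LCS of "ebddac" and "eccc"
DP table:
           e    c    c    c
      0    0    0    0    0
  e   0    1    1    1    1
  b   0    1    1    1    1
  d   0    1    1    1    1
  d   0    1    1    1    1
  a   0    1    1    1    1
  c   0    1    2    2    2
LCS length = dp[6][4] = 2

2


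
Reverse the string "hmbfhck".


Input: hmbfhck
Reading characters right to left:
  Position 6: 'k'
  Position 5: 'c'
  Position 4: 'h'
  Position 3: 'f'
  Position 2: 'b'
  Position 1: 'm'
  Position 0: 'h'
Reversed: kchfbmh

kchfbmh


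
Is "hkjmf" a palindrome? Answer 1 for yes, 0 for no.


Input: hkjmf
Reversed: fmjkh
  Compare pos 0 ('h') with pos 4 ('f'): MISMATCH
  Compare pos 1 ('k') with pos 3 ('m'): MISMATCH
Result: not a palindrome

0


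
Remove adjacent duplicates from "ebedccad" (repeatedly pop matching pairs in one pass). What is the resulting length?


Input: ebedccad
Stack-based adjacent duplicate removal:
  Read 'e': push. Stack: e
  Read 'b': push. Stack: eb
  Read 'e': push. Stack: ebe
  Read 'd': push. Stack: ebed
  Read 'c': push. Stack: ebedc
  Read 'c': matches stack top 'c' => pop. Stack: ebed
  Read 'a': push. Stack: ebeda
  Read 'd': push. Stack: ebedad
Final stack: "ebedad" (length 6)

6


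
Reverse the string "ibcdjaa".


Input: ibcdjaa
Reading characters right to left:
  Position 6: 'a'
  Position 5: 'a'
  Position 4: 'j'
  Position 3: 'd'
  Position 2: 'c'
  Position 1: 'b'
  Position 0: 'i'
Reversed: aajdcbi

aajdcbi


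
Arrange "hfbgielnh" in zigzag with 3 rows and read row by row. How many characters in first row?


Zigzag "hfbgielnh" into 3 rows:
Placing characters:
  'h' => row 0
  'f' => row 1
  'b' => row 2
  'g' => row 1
  'i' => row 0
  'e' => row 1
  'l' => row 2
  'n' => row 1
  'h' => row 0
Rows:
  Row 0: "hih"
  Row 1: "fgen"
  Row 2: "bl"
First row length: 3

3


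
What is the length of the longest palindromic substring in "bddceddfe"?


Input: "bddceddfe"
Checking substrings for palindromes:
  [1:3] "dd" (len 2) => palindrome
  [5:7] "dd" (len 2) => palindrome
Longest palindromic substring: "dd" with length 2

2


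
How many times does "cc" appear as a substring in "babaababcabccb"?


Searching for "cc" in "babaababcabccb"
Scanning each position:
  Position 0: "ba" => no
  Position 1: "ab" => no
  Position 2: "ba" => no
  Position 3: "aa" => no
  Position 4: "ab" => no
  Position 5: "ba" => no
  Position 6: "ab" => no
  Position 7: "bc" => no
  Position 8: "ca" => no
  Position 9: "ab" => no
  Position 10: "bc" => no
  Position 11: "cc" => MATCH
  Position 12: "cb" => no
Total occurrences: 1

1


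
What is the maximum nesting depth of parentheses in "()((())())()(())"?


Input: "()((())())()(())"
Tracking depth:
  Position 0 '(': depth becomes 1
  Position 1 ')': depth becomes 0
  Position 2 '(': depth becomes 1
  Position 3 '(': depth becomes 2
  Position 4 '(': depth becomes 3
  Position 5 ')': depth becomes 2
  Position 6 ')': depth becomes 1
  Position 7 '(': depth becomes 2
  Position 8 ')': depth becomes 1
  Position 9 ')': depth becomes 0
  Position 10 '(': depth becomes 1
  Position 11 ')': depth becomes 0
  Position 12 '(': depth becomes 1
  Position 13 '(': depth becomes 2
  Position 14 ')': depth becomes 1
  Position 15 ')': depth becomes 0
Maximum depth reached: 3

3


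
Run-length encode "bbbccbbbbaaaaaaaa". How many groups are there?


Input: bbbccbbbbaaaaaaaa
Scanning for consecutive runs:
  Group 1: 'b' x 3 (positions 0-2)
  Group 2: 'c' x 2 (positions 3-4)
  Group 3: 'b' x 4 (positions 5-8)
  Group 4: 'a' x 8 (positions 9-16)
Total groups: 4

4


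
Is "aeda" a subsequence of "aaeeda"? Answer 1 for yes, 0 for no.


Check if "aeda" is a subsequence of "aaeeda"
Greedy scan:
  Position 0 ('a'): matches sub[0] = 'a'
  Position 1 ('a'): no match needed
  Position 2 ('e'): matches sub[1] = 'e'
  Position 3 ('e'): no match needed
  Position 4 ('d'): matches sub[2] = 'd'
  Position 5 ('a'): matches sub[3] = 'a'
All 4 characters matched => is a subsequence

1


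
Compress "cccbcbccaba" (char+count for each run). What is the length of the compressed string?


Input: cccbcbccaba
Runs:
  'c' x 3 => "c3"
  'b' x 1 => "b1"
  'c' x 1 => "c1"
  'b' x 1 => "b1"
  'c' x 2 => "c2"
  'a' x 1 => "a1"
  'b' x 1 => "b1"
  'a' x 1 => "a1"
Compressed: "c3b1c1b1c2a1b1a1"
Compressed length: 16

16


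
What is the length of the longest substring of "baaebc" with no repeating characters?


Input: "baaebc"
Sliding window (track last position of each char):
  Position 0 ('b'): window [0,0] length 1 -- new best
  Position 1 ('a'): window [0,1] length 2 -- new best
  Position 2 ('a'): repeat (last at 1), move window start to 2
  Position 2 ('a'): window [2,2] length 1
  Position 3 ('e'): window [2,3] length 2
  Position 4 ('b'): window [2,4] length 3 -- new best
  Position 5 ('c'): window [2,5] length 4 -- new best
Longest substring with no repeats: "aebc" with length 4

4


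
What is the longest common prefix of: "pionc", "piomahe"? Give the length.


Words: pionc, piomahe
  Position 0: all 'p' => match
  Position 1: all 'i' => match
  Position 2: all 'o' => match
  Position 3: ('n', 'm') => mismatch, stop
LCP = "pio" (length 3)

3


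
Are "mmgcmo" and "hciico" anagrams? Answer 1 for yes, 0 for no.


Strings: "mmgcmo", "hciico"
Sorted first:  cgmmmo
Sorted second: cchiio
Differ at position 1: 'g' vs 'c' => not anagrams

0


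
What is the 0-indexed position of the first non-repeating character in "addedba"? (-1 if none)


Input: addedba
Character frequencies:
  'a': 2
  'b': 1
  'd': 3
  'e': 1
Scanning left to right for freq == 1:
  Position 0 ('a'): freq=2, skip
  Position 1 ('d'): freq=3, skip
  Position 2 ('d'): freq=3, skip
  Position 3 ('e'): unique! => answer = 3

3


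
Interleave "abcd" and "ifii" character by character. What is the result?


Interleaving "abcd" and "ifii":
  Position 0: 'a' from first, 'i' from second => "ai"
  Position 1: 'b' from first, 'f' from second => "bf"
  Position 2: 'c' from first, 'i' from second => "ci"
  Position 3: 'd' from first, 'i' from second => "di"
Result: aibfcidi

aibfcidi


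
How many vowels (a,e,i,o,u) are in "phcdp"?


Input: phcdp
Checking each character:
  'p' at position 0: consonant
  'h' at position 1: consonant
  'c' at position 2: consonant
  'd' at position 3: consonant
  'p' at position 4: consonant
Total vowels: 0

0


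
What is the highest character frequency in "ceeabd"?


Input: ceeabd
Character counts:
  'a': 1
  'b': 1
  'c': 1
  'd': 1
  'e': 2
Maximum frequency: 2

2


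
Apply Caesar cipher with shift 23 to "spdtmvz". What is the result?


Caesar cipher: shift "spdtmvz" by 23
  's' (pos 18) + 23 = pos 15 = 'p'
  'p' (pos 15) + 23 = pos 12 = 'm'
  'd' (pos 3) + 23 = pos 0 = 'a'
  't' (pos 19) + 23 = pos 16 = 'q'
  'm' (pos 12) + 23 = pos 9 = 'j'
  'v' (pos 21) + 23 = pos 18 = 's'
  'z' (pos 25) + 23 = pos 22 = 'w'
Result: pmaqjsw

pmaqjsw


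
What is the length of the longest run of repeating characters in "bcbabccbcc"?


Input: "bcbabccbcc"
Scanning for longest run:
  Position 1 ('c'): new char, reset run to 1
  Position 2 ('b'): new char, reset run to 1
  Position 3 ('a'): new char, reset run to 1
  Position 4 ('b'): new char, reset run to 1
  Position 5 ('c'): new char, reset run to 1
  Position 6 ('c'): continues run of 'c', length=2
  Position 7 ('b'): new char, reset run to 1
  Position 8 ('c'): new char, reset run to 1
  Position 9 ('c'): continues run of 'c', length=2
Longest run: 'c' with length 2

2


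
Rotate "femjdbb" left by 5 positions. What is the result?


Input: "femjdbb", rotate left by 5
First 5 characters: "femjd"
Remaining characters: "bb"
Concatenate remaining + first: "bb" + "femjd" = "bbfemjd"

bbfemjd


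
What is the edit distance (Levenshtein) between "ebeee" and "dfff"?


Computing edit distance: "ebeee" -> "dfff"
DP table:
           d    f    f    f
      0    1    2    3    4
  e   1    1    2    3    4
  b   2    2    2    3    4
  e   3    3    3    3    4
  e   4    4    4    4    4
  e   5    5    5    5    5
Edit distance = dp[5][4] = 5

5


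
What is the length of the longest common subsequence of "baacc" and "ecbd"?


LCS of "baacc" and "ecbd"
DP table:
           e    c    b    d
      0    0    0    0    0
  b   0    0    0    1    1
  a   0    0    0    1    1
  a   0    0    0    1    1
  c   0    0    1    1    1
  c   0    0    1    1    1
LCS length = dp[5][4] = 1

1


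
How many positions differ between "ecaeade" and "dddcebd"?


Comparing "ecaeade" and "dddcebd" position by position:
  Position 0: 'e' vs 'd' => DIFFER
  Position 1: 'c' vs 'd' => DIFFER
  Position 2: 'a' vs 'd' => DIFFER
  Position 3: 'e' vs 'c' => DIFFER
  Position 4: 'a' vs 'e' => DIFFER
  Position 5: 'd' vs 'b' => DIFFER
  Position 6: 'e' vs 'd' => DIFFER
Positions that differ: 7

7


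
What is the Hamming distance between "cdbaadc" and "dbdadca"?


Comparing "cdbaadc" and "dbdadca" position by position:
  Position 0: 'c' vs 'd' => differ
  Position 1: 'd' vs 'b' => differ
  Position 2: 'b' vs 'd' => differ
  Position 3: 'a' vs 'a' => same
  Position 4: 'a' vs 'd' => differ
  Position 5: 'd' vs 'c' => differ
  Position 6: 'c' vs 'a' => differ
Total differences (Hamming distance): 6

6


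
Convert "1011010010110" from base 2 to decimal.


Input: "1011010010110" in base 2
Positional expansion:
  Digit '1' (value 1) x 2^12 = 4096
  Digit '0' (value 0) x 2^11 = 0
  Digit '1' (value 1) x 2^10 = 1024
  Digit '1' (value 1) x 2^9 = 512
  Digit '0' (value 0) x 2^8 = 0
  Digit '1' (value 1) x 2^7 = 128
  Digit '0' (value 0) x 2^6 = 0
  Digit '0' (value 0) x 2^5 = 0
  Digit '1' (value 1) x 2^4 = 16
  Digit '0' (value 0) x 2^3 = 0
  Digit '1' (value 1) x 2^2 = 4
  Digit '1' (value 1) x 2^1 = 2
  Digit '0' (value 0) x 2^0 = 0
Sum = 5782

5782


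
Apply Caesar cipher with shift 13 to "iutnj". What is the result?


Caesar cipher: shift "iutnj" by 13
  'i' (pos 8) + 13 = pos 21 = 'v'
  'u' (pos 20) + 13 = pos 7 = 'h'
  't' (pos 19) + 13 = pos 6 = 'g'
  'n' (pos 13) + 13 = pos 0 = 'a'
  'j' (pos 9) + 13 = pos 22 = 'w'
Result: vhgaw

vhgaw


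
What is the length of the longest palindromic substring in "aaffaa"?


Input: "aaffaa"
Checking substrings for palindromes:
  [0:6] "aaffaa" (len 6) => palindrome
  [1:5] "affa" (len 4) => palindrome
  [0:2] "aa" (len 2) => palindrome
  [2:4] "ff" (len 2) => palindrome
  [4:6] "aa" (len 2) => palindrome
Longest palindromic substring: "aaffaa" with length 6

6


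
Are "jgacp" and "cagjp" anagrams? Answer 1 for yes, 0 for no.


Strings: "jgacp", "cagjp"
Sorted first:  acgjp
Sorted second: acgjp
Sorted forms match => anagrams

1


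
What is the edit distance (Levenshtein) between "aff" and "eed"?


Computing edit distance: "aff" -> "eed"
DP table:
           e    e    d
      0    1    2    3
  a   1    1    2    3
  f   2    2    2    3
  f   3    3    3    3
Edit distance = dp[3][3] = 3

3


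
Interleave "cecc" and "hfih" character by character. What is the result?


Interleaving "cecc" and "hfih":
  Position 0: 'c' from first, 'h' from second => "ch"
  Position 1: 'e' from first, 'f' from second => "ef"
  Position 2: 'c' from first, 'i' from second => "ci"
  Position 3: 'c' from first, 'h' from second => "ch"
Result: chefcich

chefcich


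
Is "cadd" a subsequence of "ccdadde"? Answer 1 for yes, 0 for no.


Check if "cadd" is a subsequence of "ccdadde"
Greedy scan:
  Position 0 ('c'): matches sub[0] = 'c'
  Position 1 ('c'): no match needed
  Position 2 ('d'): no match needed
  Position 3 ('a'): matches sub[1] = 'a'
  Position 4 ('d'): matches sub[2] = 'd'
  Position 5 ('d'): matches sub[3] = 'd'
  Position 6 ('e'): no match needed
All 4 characters matched => is a subsequence

1


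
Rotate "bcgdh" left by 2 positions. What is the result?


Input: "bcgdh", rotate left by 2
First 2 characters: "bc"
Remaining characters: "gdh"
Concatenate remaining + first: "gdh" + "bc" = "gdhbc"

gdhbc


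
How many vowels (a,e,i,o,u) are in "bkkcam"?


Input: bkkcam
Checking each character:
  'b' at position 0: consonant
  'k' at position 1: consonant
  'k' at position 2: consonant
  'c' at position 3: consonant
  'a' at position 4: vowel (running total: 1)
  'm' at position 5: consonant
Total vowels: 1

1


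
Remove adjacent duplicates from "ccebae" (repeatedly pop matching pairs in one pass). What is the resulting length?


Input: ccebae
Stack-based adjacent duplicate removal:
  Read 'c': push. Stack: c
  Read 'c': matches stack top 'c' => pop. Stack: (empty)
  Read 'e': push. Stack: e
  Read 'b': push. Stack: eb
  Read 'a': push. Stack: eba
  Read 'e': push. Stack: ebae
Final stack: "ebae" (length 4)

4


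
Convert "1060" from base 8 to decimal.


Input: "1060" in base 8
Positional expansion:
  Digit '1' (value 1) x 8^3 = 512
  Digit '0' (value 0) x 8^2 = 0
  Digit '6' (value 6) x 8^1 = 48
  Digit '0' (value 0) x 8^0 = 0
Sum = 560

560


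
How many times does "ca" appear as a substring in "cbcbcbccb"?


Searching for "ca" in "cbcbcbccb"
Scanning each position:
  Position 0: "cb" => no
  Position 1: "bc" => no
  Position 2: "cb" => no
  Position 3: "bc" => no
  Position 4: "cb" => no
  Position 5: "bc" => no
  Position 6: "cc" => no
  Position 7: "cb" => no
Total occurrences: 0

0


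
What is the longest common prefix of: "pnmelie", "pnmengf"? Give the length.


Words: pnmelie, pnmengf
  Position 0: all 'p' => match
  Position 1: all 'n' => match
  Position 2: all 'm' => match
  Position 3: all 'e' => match
  Position 4: ('l', 'n') => mismatch, stop
LCP = "pnme" (length 4)

4


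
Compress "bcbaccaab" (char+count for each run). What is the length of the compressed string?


Input: bcbaccaab
Runs:
  'b' x 1 => "b1"
  'c' x 1 => "c1"
  'b' x 1 => "b1"
  'a' x 1 => "a1"
  'c' x 2 => "c2"
  'a' x 2 => "a2"
  'b' x 1 => "b1"
Compressed: "b1c1b1a1c2a2b1"
Compressed length: 14

14


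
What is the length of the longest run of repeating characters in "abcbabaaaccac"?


Input: "abcbabaaaccac"
Scanning for longest run:
  Position 1 ('b'): new char, reset run to 1
  Position 2 ('c'): new char, reset run to 1
  Position 3 ('b'): new char, reset run to 1
  Position 4 ('a'): new char, reset run to 1
  Position 5 ('b'): new char, reset run to 1
  Position 6 ('a'): new char, reset run to 1
  Position 7 ('a'): continues run of 'a', length=2
  Position 8 ('a'): continues run of 'a', length=3
  Position 9 ('c'): new char, reset run to 1
  Position 10 ('c'): continues run of 'c', length=2
  Position 11 ('a'): new char, reset run to 1
  Position 12 ('c'): new char, reset run to 1
Longest run: 'a' with length 3

3


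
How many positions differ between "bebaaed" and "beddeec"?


Comparing "bebaaed" and "beddeec" position by position:
  Position 0: 'b' vs 'b' => same
  Position 1: 'e' vs 'e' => same
  Position 2: 'b' vs 'd' => DIFFER
  Position 3: 'a' vs 'd' => DIFFER
  Position 4: 'a' vs 'e' => DIFFER
  Position 5: 'e' vs 'e' => same
  Position 6: 'd' vs 'c' => DIFFER
Positions that differ: 4

4


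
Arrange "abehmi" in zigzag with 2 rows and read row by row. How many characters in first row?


Zigzag "abehmi" into 2 rows:
Placing characters:
  'a' => row 0
  'b' => row 1
  'e' => row 0
  'h' => row 1
  'm' => row 0
  'i' => row 1
Rows:
  Row 0: "aem"
  Row 1: "bhi"
First row length: 3

3


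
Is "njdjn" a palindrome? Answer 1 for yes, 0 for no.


Input: njdjn
Reversed: njdjn
  Compare pos 0 ('n') with pos 4 ('n'): match
  Compare pos 1 ('j') with pos 3 ('j'): match
Result: palindrome

1


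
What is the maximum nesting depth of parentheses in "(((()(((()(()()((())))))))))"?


Input: "(((()(((()(()()((())))))))))"
Tracking depth:
  Position 0 '(': depth becomes 1
  Position 1 '(': depth becomes 2
  Position 2 '(': depth becomes 3
  Position 3 '(': depth becomes 4
  Position 4 ')': depth becomes 3
  Position 5 '(': depth becomes 4
  Position 6 '(': depth becomes 5
  Position 7 '(': depth becomes 6
  Position 8 '(': depth becomes 7
  Position 9 ')': depth becomes 6
  Position 10 '(': depth becomes 7
  Position 11 '(': depth becomes 8
  Position 12 ')': depth becomes 7
  Position 13 '(': depth becomes 8
  Position 14 ')': depth becomes 7
  Position 15 '(': depth becomes 8
  Position 16 '(': depth becomes 9
  Position 17 '(': depth becomes 10
  Position 18 ')': depth becomes 9
  Position 19 ')': depth becomes 8
  Position 20 ')': depth becomes 7
  Position 21 ')': depth becomes 6
  Position 22 ')': depth becomes 5
  Position 23 ')': depth becomes 4
  Position 24 ')': depth becomes 3
  Position 25 ')': depth becomes 2
  Position 26 ')': depth becomes 1
  Position 27 ')': depth becomes 0
Maximum depth reached: 10

10


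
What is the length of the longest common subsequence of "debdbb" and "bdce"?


LCS of "debdbb" and "bdce"
DP table:
           b    d    c    e
      0    0    0    0    0
  d   0    0    1    1    1
  e   0    0    1    1    2
  b   0    1    1    1    2
  d   0    1    2    2    2
  b   0    1    2    2    2
  b   0    1    2    2    2
LCS length = dp[6][4] = 2

2


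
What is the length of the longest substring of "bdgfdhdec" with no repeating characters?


Input: "bdgfdhdec"
Sliding window (track last position of each char):
  Position 0 ('b'): window [0,0] length 1 -- new best
  Position 1 ('d'): window [0,1] length 2 -- new best
  Position 2 ('g'): window [0,2] length 3 -- new best
  Position 3 ('f'): window [0,3] length 4 -- new best
  Position 4 ('d'): repeat (last at 1), move window start to 2
  Position 4 ('d'): window [2,4] length 3
  Position 5 ('h'): window [2,5] length 4
  Position 6 ('d'): repeat (last at 4), move window start to 5
  Position 6 ('d'): window [5,6] length 2
  Position 7 ('e'): window [5,7] length 3
  Position 8 ('c'): window [5,8] length 4
Longest substring with no repeats: "bdgf" with length 4

4


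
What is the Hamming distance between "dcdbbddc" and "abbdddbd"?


Comparing "dcdbbddc" and "abbdddbd" position by position:
  Position 0: 'd' vs 'a' => differ
  Position 1: 'c' vs 'b' => differ
  Position 2: 'd' vs 'b' => differ
  Position 3: 'b' vs 'd' => differ
  Position 4: 'b' vs 'd' => differ
  Position 5: 'd' vs 'd' => same
  Position 6: 'd' vs 'b' => differ
  Position 7: 'c' vs 'd' => differ
Total differences (Hamming distance): 7

7


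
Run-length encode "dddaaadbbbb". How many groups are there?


Input: dddaaadbbbb
Scanning for consecutive runs:
  Group 1: 'd' x 3 (positions 0-2)
  Group 2: 'a' x 3 (positions 3-5)
  Group 3: 'd' x 1 (positions 6-6)
  Group 4: 'b' x 4 (positions 7-10)
Total groups: 4

4


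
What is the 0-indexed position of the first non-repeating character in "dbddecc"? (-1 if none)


Input: dbddecc
Character frequencies:
  'b': 1
  'c': 2
  'd': 3
  'e': 1
Scanning left to right for freq == 1:
  Position 0 ('d'): freq=3, skip
  Position 1 ('b'): unique! => answer = 1

1


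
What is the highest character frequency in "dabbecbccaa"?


Input: dabbecbccaa
Character counts:
  'a': 3
  'b': 3
  'c': 3
  'd': 1
  'e': 1
Maximum frequency: 3

3


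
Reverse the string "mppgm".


Input: mppgm
Reading characters right to left:
  Position 4: 'm'
  Position 3: 'g'
  Position 2: 'p'
  Position 1: 'p'
  Position 0: 'm'
Reversed: mgppm

mgppm


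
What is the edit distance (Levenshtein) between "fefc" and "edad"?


Computing edit distance: "fefc" -> "edad"
DP table:
           e    d    a    d
      0    1    2    3    4
  f   1    1    2    3    4
  e   2    1    2    3    4
  f   3    2    2    3    4
  c   4    3    3    3    4
Edit distance = dp[4][4] = 4

4


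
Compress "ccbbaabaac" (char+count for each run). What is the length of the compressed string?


Input: ccbbaabaac
Runs:
  'c' x 2 => "c2"
  'b' x 2 => "b2"
  'a' x 2 => "a2"
  'b' x 1 => "b1"
  'a' x 2 => "a2"
  'c' x 1 => "c1"
Compressed: "c2b2a2b1a2c1"
Compressed length: 12

12


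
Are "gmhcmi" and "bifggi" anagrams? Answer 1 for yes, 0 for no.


Strings: "gmhcmi", "bifggi"
Sorted first:  cghimm
Sorted second: bfggii
Differ at position 0: 'c' vs 'b' => not anagrams

0


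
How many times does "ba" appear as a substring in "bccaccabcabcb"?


Searching for "ba" in "bccaccabcabcb"
Scanning each position:
  Position 0: "bc" => no
  Position 1: "cc" => no
  Position 2: "ca" => no
  Position 3: "ac" => no
  Position 4: "cc" => no
  Position 5: "ca" => no
  Position 6: "ab" => no
  Position 7: "bc" => no
  Position 8: "ca" => no
  Position 9: "ab" => no
  Position 10: "bc" => no
  Position 11: "cb" => no
Total occurrences: 0

0


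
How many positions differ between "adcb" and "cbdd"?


Comparing "adcb" and "cbdd" position by position:
  Position 0: 'a' vs 'c' => DIFFER
  Position 1: 'd' vs 'b' => DIFFER
  Position 2: 'c' vs 'd' => DIFFER
  Position 3: 'b' vs 'd' => DIFFER
Positions that differ: 4

4


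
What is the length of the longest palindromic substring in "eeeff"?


Input: "eeeff"
Checking substrings for palindromes:
  [0:3] "eee" (len 3) => palindrome
  [0:2] "ee" (len 2) => palindrome
  [1:3] "ee" (len 2) => palindrome
  [3:5] "ff" (len 2) => palindrome
Longest palindromic substring: "eee" with length 3

3


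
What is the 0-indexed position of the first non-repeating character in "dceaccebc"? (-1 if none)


Input: dceaccebc
Character frequencies:
  'a': 1
  'b': 1
  'c': 4
  'd': 1
  'e': 2
Scanning left to right for freq == 1:
  Position 0 ('d'): unique! => answer = 0

0


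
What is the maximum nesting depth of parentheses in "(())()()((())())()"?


Input: "(())()()((())())()"
Tracking depth:
  Position 0 '(': depth becomes 1
  Position 1 '(': depth becomes 2
  Position 2 ')': depth becomes 1
  Position 3 ')': depth becomes 0
  Position 4 '(': depth becomes 1
  Position 5 ')': depth becomes 0
  Position 6 '(': depth becomes 1
  Position 7 ')': depth becomes 0
  Position 8 '(': depth becomes 1
  Position 9 '(': depth becomes 2
  Position 10 '(': depth becomes 3
  Position 11 ')': depth becomes 2
  Position 12 ')': depth becomes 1
  Position 13 '(': depth becomes 2
  Position 14 ')': depth becomes 1
  Position 15 ')': depth becomes 0
  Position 16 '(': depth becomes 1
  Position 17 ')': depth becomes 0
Maximum depth reached: 3

3


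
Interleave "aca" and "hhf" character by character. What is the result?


Interleaving "aca" and "hhf":
  Position 0: 'a' from first, 'h' from second => "ah"
  Position 1: 'c' from first, 'h' from second => "ch"
  Position 2: 'a' from first, 'f' from second => "af"
Result: ahchaf

ahchaf


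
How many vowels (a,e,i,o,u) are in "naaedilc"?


Input: naaedilc
Checking each character:
  'n' at position 0: consonant
  'a' at position 1: vowel (running total: 1)
  'a' at position 2: vowel (running total: 2)
  'e' at position 3: vowel (running total: 3)
  'd' at position 4: consonant
  'i' at position 5: vowel (running total: 4)
  'l' at position 6: consonant
  'c' at position 7: consonant
Total vowels: 4

4


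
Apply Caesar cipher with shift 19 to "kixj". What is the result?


Caesar cipher: shift "kixj" by 19
  'k' (pos 10) + 19 = pos 3 = 'd'
  'i' (pos 8) + 19 = pos 1 = 'b'
  'x' (pos 23) + 19 = pos 16 = 'q'
  'j' (pos 9) + 19 = pos 2 = 'c'
Result: dbqc

dbqc


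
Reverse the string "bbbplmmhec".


Input: bbbplmmhec
Reading characters right to left:
  Position 9: 'c'
  Position 8: 'e'
  Position 7: 'h'
  Position 6: 'm'
  Position 5: 'm'
  Position 4: 'l'
  Position 3: 'p'
  Position 2: 'b'
  Position 1: 'b'
  Position 0: 'b'
Reversed: cehmmlpbbb

cehmmlpbbb


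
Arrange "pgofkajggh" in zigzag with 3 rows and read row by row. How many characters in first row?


Zigzag "pgofkajggh" into 3 rows:
Placing characters:
  'p' => row 0
  'g' => row 1
  'o' => row 2
  'f' => row 1
  'k' => row 0
  'a' => row 1
  'j' => row 2
  'g' => row 1
  'g' => row 0
  'h' => row 1
Rows:
  Row 0: "pkg"
  Row 1: "gfagh"
  Row 2: "oj"
First row length: 3

3


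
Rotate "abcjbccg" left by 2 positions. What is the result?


Input: "abcjbccg", rotate left by 2
First 2 characters: "ab"
Remaining characters: "cjbccg"
Concatenate remaining + first: "cjbccg" + "ab" = "cjbccgab"

cjbccgab


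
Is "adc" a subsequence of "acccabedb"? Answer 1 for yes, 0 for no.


Check if "adc" is a subsequence of "acccabedb"
Greedy scan:
  Position 0 ('a'): matches sub[0] = 'a'
  Position 1 ('c'): no match needed
  Position 2 ('c'): no match needed
  Position 3 ('c'): no match needed
  Position 4 ('a'): no match needed
  Position 5 ('b'): no match needed
  Position 6 ('e'): no match needed
  Position 7 ('d'): matches sub[1] = 'd'
  Position 8 ('b'): no match needed
Only matched 2/3 characters => not a subsequence

0


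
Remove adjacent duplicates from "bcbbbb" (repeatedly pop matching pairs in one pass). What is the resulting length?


Input: bcbbbb
Stack-based adjacent duplicate removal:
  Read 'b': push. Stack: b
  Read 'c': push. Stack: bc
  Read 'b': push. Stack: bcb
  Read 'b': matches stack top 'b' => pop. Stack: bc
  Read 'b': push. Stack: bcb
  Read 'b': matches stack top 'b' => pop. Stack: bc
Final stack: "bc" (length 2)

2


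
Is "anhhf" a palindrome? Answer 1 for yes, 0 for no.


Input: anhhf
Reversed: fhhna
  Compare pos 0 ('a') with pos 4 ('f'): MISMATCH
  Compare pos 1 ('n') with pos 3 ('h'): MISMATCH
Result: not a palindrome

0


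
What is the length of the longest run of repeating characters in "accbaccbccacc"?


Input: "accbaccbccacc"
Scanning for longest run:
  Position 1 ('c'): new char, reset run to 1
  Position 2 ('c'): continues run of 'c', length=2
  Position 3 ('b'): new char, reset run to 1
  Position 4 ('a'): new char, reset run to 1
  Position 5 ('c'): new char, reset run to 1
  Position 6 ('c'): continues run of 'c', length=2
  Position 7 ('b'): new char, reset run to 1
  Position 8 ('c'): new char, reset run to 1
  Position 9 ('c'): continues run of 'c', length=2
  Position 10 ('a'): new char, reset run to 1
  Position 11 ('c'): new char, reset run to 1
  Position 12 ('c'): continues run of 'c', length=2
Longest run: 'c' with length 2

2
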